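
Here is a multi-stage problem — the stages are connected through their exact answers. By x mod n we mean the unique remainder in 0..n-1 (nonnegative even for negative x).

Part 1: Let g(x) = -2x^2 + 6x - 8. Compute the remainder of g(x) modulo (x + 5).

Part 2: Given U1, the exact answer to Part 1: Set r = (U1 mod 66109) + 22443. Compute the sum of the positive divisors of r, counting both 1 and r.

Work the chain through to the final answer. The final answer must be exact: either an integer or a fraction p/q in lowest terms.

243040

Part 1: remainder = value at the root: -2*(-5)^2 + 6*(-5)^1 - 8 = (-50) + (-30) + (-8) = -88; answer -88
Part 2: U1 = -88; r = 88464; 88464 = 2^4 * 3 * 19 * 97; sigma = (1 + 2 + 4 + 8 + 16) * (1 + 3) * (1 + 19) * (1 + 97) = 31 * 4 * 20 * 98 = 243040; answer 243040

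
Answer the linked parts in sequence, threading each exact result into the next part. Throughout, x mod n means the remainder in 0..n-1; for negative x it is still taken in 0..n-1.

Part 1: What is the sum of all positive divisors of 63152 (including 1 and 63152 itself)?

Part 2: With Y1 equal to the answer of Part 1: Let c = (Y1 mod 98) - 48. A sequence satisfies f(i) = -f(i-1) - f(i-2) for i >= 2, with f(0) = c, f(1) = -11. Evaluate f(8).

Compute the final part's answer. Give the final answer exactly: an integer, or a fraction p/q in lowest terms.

Part 1: 63152 = 2^4 * 3947; sigma = (1 + 2 + 4 + 8 + 16) * (1 + 3947) = 31 * 3948 = 122388; answer 122388
Part 2: Y1 = 122388; c = 36; f(2) = -1*(-11) - 1*(36) = -25; iterating: f(2)=-25, f(3)=36, f(4)=-11, f(5)=-25, f(6)=36, f(7)=-11, f(8)=-25; answer -25

-25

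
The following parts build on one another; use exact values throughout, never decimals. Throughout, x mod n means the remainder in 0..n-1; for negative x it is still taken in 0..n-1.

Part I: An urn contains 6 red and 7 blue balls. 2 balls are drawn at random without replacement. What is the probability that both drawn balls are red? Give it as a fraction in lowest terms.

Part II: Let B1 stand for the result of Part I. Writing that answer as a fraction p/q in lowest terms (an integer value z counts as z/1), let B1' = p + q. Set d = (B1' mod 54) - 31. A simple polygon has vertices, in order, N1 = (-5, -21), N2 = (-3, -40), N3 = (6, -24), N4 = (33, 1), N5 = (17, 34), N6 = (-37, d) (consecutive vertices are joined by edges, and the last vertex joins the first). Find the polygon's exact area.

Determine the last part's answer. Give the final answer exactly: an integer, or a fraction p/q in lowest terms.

Part I: total draws C(13,2) = 78; favorable C(6,2) = 15; P = 5/26; answer 5/26
Part II: B1 = 5/26; threaded value p + q = 31; d = 0; cross terms: (-5*-40 - -3*-21)=137, (-3*-24 - 6*-40)=312, (6*1 - 33*-24)=798, (33*34 - 17*1)=1105, (17*0 - -37*34)=1258, (-37*-21 - -5*0)=777; twice the area = |4387| = 4387; area = 4387/2; answer 4387/2

4387/2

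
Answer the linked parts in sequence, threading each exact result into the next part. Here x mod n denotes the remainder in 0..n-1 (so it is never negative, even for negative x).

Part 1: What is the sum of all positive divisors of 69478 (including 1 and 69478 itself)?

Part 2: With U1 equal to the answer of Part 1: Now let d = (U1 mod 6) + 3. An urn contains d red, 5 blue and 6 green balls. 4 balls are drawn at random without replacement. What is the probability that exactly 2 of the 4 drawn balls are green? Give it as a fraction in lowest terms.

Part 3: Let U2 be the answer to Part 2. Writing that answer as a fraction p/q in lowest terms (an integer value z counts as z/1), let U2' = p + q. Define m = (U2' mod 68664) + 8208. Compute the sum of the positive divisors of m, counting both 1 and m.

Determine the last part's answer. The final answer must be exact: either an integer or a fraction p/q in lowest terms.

Part 1: 69478 = 2 * 34739; sigma = (1 + 2) * (1 + 34739) = 3 * 34740 = 104220; answer 104220
Part 2: U1 = 104220; d = 3; total draws C(14,4) = 1001; favorable C(6,2)*C(8,2) = 420; P = 60/143; answer 60/143
Part 3: U2 = 60/143; threaded value p + q = 203; m = 8411; 8411 = 13 * 647; sigma = (1 + 13) * (1 + 647) = 14 * 648 = 9072; answer 9072

9072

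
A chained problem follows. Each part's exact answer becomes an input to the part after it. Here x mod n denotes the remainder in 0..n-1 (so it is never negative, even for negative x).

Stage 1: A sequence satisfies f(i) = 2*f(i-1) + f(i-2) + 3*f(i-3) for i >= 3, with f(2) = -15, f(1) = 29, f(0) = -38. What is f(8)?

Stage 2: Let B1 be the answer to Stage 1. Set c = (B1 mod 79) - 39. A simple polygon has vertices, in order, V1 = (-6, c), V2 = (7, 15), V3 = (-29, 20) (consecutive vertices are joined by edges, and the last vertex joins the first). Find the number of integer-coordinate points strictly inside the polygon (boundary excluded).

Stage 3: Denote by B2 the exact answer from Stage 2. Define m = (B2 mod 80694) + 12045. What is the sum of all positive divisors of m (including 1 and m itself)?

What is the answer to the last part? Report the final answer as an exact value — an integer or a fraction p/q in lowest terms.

28392

Stage 1: f(3) = 2*(-15) + 1*(29) + 3*(-38) = -115; iterating: f(3)=-115, f(4)=-158, f(5)=-476, f(6)=-1455, f(7)=-3860, f(8)=-10603; answer -10603
Stage 2: B1 = -10603; c = 23; cross terms: (-6*15 - 7*23)=-251, (7*20 - -29*15)=575, (-29*23 - -6*20)=-547; twice the area = |-223| = 223; area = 223/2; boundary points = 1 + 1 + 1 = 3; strictly interior points = area - boundary/2 + 1 = 111; answer 111
Stage 3: B2 = 111; m = 12156; 12156 = 2^2 * 3 * 1013; sigma = (1 + 2 + 4) * (1 + 3) * (1 + 1013) = 7 * 4 * 1014 = 28392; answer 28392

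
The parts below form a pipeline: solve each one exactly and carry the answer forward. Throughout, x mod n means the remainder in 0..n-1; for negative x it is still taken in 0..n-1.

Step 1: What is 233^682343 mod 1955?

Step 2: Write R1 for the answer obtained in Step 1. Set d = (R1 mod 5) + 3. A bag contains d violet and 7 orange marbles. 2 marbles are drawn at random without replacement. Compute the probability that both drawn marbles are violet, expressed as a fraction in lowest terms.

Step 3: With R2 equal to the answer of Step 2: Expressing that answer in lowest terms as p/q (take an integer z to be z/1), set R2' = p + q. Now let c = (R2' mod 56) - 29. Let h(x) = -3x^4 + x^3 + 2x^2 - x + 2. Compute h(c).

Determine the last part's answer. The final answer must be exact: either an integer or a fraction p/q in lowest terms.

Step 1: squarings mod 1955: 233^1=233, 233^2=1504, 233^4=81, 233^8=696, 233^16=1531, 233^32=1871, 233^64=1191, 233^128=1106, 233^256=1361, 233^512=936, 233^1024=256, 233^2048=1021, 233^4096=426, 233^8192=1616, 233^16384=1531, 233^32768=1871, 233^65536=1191, 233^131072=1106, 233^262144=1361, 233^524288=936; 233^682343 = 233^1 * 233^2 * 233^4 * 233^32 * 233^64 * 233^256 * 233^2048 * 233^8192 * 233^16384 * 233^131072 * 233^524288 = 262 (mod 1955); answer 262
Step 2: R1 = 262; d = 5; total draws C(12,2) = 66; favorable C(5,2) = 10; P = 5/33; answer 5/33
Step 3: R2 = 5/33; threaded value p + q = 38; c = 9; -3*(9)^4 + 1*(9)^3 + 2*(9)^2 - 1*(9)^1 + 2 = (-19683) + (729) + (162) + (-9) + (2) = -18799; answer -18799

-18799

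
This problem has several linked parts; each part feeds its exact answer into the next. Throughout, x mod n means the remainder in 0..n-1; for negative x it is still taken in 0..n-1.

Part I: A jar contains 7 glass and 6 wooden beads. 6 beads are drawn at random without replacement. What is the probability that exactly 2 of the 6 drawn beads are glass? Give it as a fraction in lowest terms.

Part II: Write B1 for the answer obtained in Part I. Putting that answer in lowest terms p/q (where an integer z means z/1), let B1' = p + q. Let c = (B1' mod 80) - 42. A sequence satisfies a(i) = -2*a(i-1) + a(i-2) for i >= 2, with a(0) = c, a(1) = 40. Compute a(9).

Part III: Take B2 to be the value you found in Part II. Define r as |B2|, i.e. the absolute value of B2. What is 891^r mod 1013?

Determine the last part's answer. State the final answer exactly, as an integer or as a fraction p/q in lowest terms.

552

Part I: total draws C(13,6) = 1716; favorable C(7,2)*C(6,4) = 315; P = 105/572; answer 105/572
Part II: B1 = 105/572; threaded value p + q = 677; c = -5; a(2) = -2*(40) + 1*(-5) = -85; iterating: a(2)=-85, a(3)=210, a(4)=-505, a(5)=1220, a(6)=-2945, a(7)=7110, a(8)=-17165, a(9)=41440; answer 41440
Part III: B2 = 41440; r = 41440; squarings mod 1013: 891^1=891, 891^2=702, 891^4=486, 891^8=167, 891^16=538, 891^32=739, 891^64=114, 891^128=840, 891^256=552, 891^512=804, 891^1024=122, 891^2048=702, 891^4096=486, 891^8192=167, 891^16384=538, 891^32768=739; 891^41440 = 891^32 * 891^64 * 891^128 * 891^256 * 891^8192 * 891^32768 = 552 (mod 1013); answer 552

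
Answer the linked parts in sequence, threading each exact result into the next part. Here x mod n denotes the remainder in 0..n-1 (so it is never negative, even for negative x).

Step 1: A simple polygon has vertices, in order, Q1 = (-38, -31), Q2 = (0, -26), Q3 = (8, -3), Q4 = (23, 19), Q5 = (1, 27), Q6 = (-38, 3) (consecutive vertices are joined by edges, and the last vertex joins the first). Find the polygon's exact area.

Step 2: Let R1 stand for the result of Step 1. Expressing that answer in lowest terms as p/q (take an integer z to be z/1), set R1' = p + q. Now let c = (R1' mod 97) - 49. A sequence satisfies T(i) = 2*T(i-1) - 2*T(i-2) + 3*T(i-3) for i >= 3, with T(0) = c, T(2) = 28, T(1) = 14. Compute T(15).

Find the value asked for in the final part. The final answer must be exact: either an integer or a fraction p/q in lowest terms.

9080

Step 1: cross terms: (-38*-26 - 0*-31)=988, (0*-3 - 8*-26)=208, (8*19 - 23*-3)=221, (23*27 - 1*19)=602, (1*3 - -38*27)=1029, (-38*-31 - -38*3)=1292; twice the area = |4340| = 4340; area = 2170; answer 2170
Step 2: R1 = 2170; threaded value p + q = 2171; c = -12; T(3) = 2*(28) - 2*(14) + 3*(-12) = -8; iterating: T(3)=-8, T(4)=-30, T(5)=40, T(6)=116, T(7)=62, T(8)=12, T(9)=248, T(10)=658, T(11)=856, T(12)=1140, T(13)=2542, T(14)=5372, T(15)=9080; answer 9080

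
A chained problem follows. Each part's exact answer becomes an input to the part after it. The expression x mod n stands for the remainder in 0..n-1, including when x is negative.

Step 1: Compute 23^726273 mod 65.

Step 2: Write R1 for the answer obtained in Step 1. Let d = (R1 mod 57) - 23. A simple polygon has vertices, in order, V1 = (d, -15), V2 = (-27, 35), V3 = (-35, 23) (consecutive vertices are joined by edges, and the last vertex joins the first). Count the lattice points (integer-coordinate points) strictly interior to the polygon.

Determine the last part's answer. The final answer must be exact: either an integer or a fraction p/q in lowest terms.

449

Step 1: squarings mod 65: 23^1=23, 23^2=9, 23^4=16, 23^8=61, 23^16=16, 23^32=61, 23^64=16, 23^128=61, 23^256=16, 23^512=61, 23^1024=16, 23^2048=61, 23^4096=16, 23^8192=61, 23^16384=16, 23^32768=61, 23^65536=16, 23^131072=61, 23^262144=16, 23^524288=61; 23^726273 = 23^1 * 23^256 * 23^1024 * 23^4096 * 23^65536 * 23^131072 * 23^524288 = 38 (mod 65); answer 38
Step 2: R1 = 38; d = 15; cross terms: (15*35 - -27*-15)=120, (-27*23 - -35*35)=604, (-35*-15 - 15*23)=180; twice the area = |904| = 904; area = 452; boundary points = 2 + 4 + 2 = 8; strictly interior points = area - boundary/2 + 1 = 449; answer 449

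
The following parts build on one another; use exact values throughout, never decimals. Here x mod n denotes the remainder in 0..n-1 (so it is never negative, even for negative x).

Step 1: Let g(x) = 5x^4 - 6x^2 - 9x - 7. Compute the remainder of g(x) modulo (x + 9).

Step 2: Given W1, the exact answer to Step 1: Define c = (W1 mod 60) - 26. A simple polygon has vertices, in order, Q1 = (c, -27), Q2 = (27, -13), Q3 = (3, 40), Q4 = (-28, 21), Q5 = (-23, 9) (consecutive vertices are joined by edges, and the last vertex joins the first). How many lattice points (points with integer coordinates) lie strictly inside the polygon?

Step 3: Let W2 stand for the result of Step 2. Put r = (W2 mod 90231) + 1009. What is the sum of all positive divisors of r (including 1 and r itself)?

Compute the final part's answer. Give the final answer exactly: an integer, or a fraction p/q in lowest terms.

Step 1: remainder = value at the root: 5*(-9)^4 - 6*(-9)^2 - 9*(-9)^1 - 7 = (32805) + (-486) + (81) + (-7) = 32393; answer 32393
Step 2: W1 = 32393; c = 27; cross terms: (27*-13 - 27*-27)=378, (27*40 - 3*-13)=1119, (3*21 - -28*40)=1183, (-28*9 - -23*21)=231, (-23*-27 - 27*9)=378; twice the area = |3289| = 3289; area = 3289/2; boundary points = 14 + 1 + 1 + 1 + 2 = 19; strictly interior points = area - boundary/2 + 1 = 1636; answer 1636
Step 3: W2 = 1636; r = 2645; 2645 = 5 * 23^2; sigma = (1 + 5) * (1 + 23 + 529) = 6 * 553 = 3318; answer 3318

3318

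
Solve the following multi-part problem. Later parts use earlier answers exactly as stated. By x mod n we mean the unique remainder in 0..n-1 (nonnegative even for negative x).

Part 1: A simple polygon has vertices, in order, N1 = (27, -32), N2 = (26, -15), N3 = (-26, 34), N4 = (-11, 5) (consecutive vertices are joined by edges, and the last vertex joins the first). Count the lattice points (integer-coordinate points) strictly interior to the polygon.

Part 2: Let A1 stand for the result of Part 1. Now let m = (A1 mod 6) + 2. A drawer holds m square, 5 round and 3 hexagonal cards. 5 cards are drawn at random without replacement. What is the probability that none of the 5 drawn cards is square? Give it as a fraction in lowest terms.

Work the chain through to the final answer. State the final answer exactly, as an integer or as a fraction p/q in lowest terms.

Part 1: cross terms: (27*-15 - 26*-32)=427, (26*34 - -26*-15)=494, (-26*5 - -11*34)=244, (-11*-32 - 27*5)=217; twice the area = |1382| = 1382; area = 691; boundary points = 1 + 1 + 1 + 1 = 4; strictly interior points = area - boundary/2 + 1 = 690; answer 690
Part 2: A1 = 690; m = 2; total draws C(10,5) = 252; favorable C(8,5) = 56; P = 2/9; answer 2/9

2/9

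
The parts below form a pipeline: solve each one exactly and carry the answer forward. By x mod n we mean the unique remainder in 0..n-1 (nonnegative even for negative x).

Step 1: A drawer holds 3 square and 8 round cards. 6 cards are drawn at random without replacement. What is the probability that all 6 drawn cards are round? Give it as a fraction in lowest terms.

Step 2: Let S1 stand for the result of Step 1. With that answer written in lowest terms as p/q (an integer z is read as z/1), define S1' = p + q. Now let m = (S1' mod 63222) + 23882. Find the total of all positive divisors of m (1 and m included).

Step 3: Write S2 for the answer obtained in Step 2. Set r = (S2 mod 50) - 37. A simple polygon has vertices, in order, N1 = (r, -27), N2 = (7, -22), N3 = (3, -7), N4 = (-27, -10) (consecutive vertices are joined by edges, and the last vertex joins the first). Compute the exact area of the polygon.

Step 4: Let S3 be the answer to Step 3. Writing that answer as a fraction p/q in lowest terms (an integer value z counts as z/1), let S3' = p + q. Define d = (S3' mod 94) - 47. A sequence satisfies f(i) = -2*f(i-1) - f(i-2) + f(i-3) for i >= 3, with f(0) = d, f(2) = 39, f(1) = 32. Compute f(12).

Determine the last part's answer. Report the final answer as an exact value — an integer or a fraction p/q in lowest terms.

Step 1: total draws C(11,6) = 462; favorable C(8,6) = 28; P = 2/33; answer 2/33
Step 2: S1 = 2/33; threaded value p + q = 35; m = 23917; 23917 is prime, so its only divisors are 1 and 23917; sigma = 1 + 23917 = 23918; answer 23918
Step 3: S2 = 23918; r = -19; cross terms: (-19*-22 - 7*-27)=607, (7*-7 - 3*-22)=17, (3*-10 - -27*-7)=-219, (-27*-27 - -19*-10)=539; twice the area = |944| = 944; area = 472; answer 472
Step 4: S3 = 472; threaded value p + q = 473; d = -44; f(3) = -2*(39) - 1*(32) + 1*(-44) = -154; iterating: f(3)=-154, f(4)=301, f(5)=-409, f(6)=363, f(7)=-16, f(8)=-740, f(9)=1859, f(10)=-2994, f(11)=3389, f(12)=-1925; answer -1925

-1925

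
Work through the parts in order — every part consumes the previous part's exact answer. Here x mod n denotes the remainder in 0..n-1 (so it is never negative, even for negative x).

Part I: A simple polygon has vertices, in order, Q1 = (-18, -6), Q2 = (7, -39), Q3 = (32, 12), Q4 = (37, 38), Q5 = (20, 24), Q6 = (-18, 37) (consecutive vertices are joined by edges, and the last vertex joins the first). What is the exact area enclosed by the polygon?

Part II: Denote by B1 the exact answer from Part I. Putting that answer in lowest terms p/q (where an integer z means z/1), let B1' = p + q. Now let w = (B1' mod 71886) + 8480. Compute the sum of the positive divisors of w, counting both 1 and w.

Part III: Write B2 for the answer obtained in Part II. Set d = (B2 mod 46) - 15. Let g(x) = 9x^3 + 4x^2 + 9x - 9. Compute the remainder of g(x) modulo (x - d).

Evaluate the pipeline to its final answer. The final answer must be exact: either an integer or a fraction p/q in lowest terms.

Part I: cross terms: (-18*-39 - 7*-6)=744, (7*12 - 32*-39)=1332, (32*38 - 37*12)=772, (37*24 - 20*38)=128, (20*37 - -18*24)=1172, (-18*-6 - -18*37)=774; twice the area = |4922| = 4922; area = 2461; answer 2461
Part II: B1 = 2461; threaded value p + q = 2462; w = 10942; 10942 = 2 * 5471; sigma = (1 + 2) * (1 + 5471) = 3 * 5472 = 16416; answer 16416
Part III: B2 = 16416; d = 25; remainder = value at the root: 9*(25)^3 + 4*(25)^2 + 9*(25)^1 - 9 = (140625) + (2500) + (225) + (-9) = 143341; answer 143341

143341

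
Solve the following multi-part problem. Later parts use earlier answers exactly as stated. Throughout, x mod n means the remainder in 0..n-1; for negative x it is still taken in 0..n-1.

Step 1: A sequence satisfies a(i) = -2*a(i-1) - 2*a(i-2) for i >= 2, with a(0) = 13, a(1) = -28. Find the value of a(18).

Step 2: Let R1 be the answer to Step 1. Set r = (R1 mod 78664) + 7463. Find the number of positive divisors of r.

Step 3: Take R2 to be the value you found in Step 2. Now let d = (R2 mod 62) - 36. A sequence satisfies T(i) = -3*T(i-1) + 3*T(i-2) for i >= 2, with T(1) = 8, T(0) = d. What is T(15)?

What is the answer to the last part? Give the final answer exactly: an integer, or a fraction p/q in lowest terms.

3494721024

Step 1: a(2) = -2*(-28) - 2*(13) = 30; iterating: a(2)=30, a(3)=-4, a(4)=-52, a(5)=112, a(6)=-120, a(7)=16, a(8)=208, a(9)=-448, a(10)=480, a(11)=-64, a(12)=-832, a(13)=1792, a(14)=-1920, a(15)=256, a(16)=3328, a(17)=-7168, a(18)=7680; answer 7680
Step 2: R1 = 7680; r = 15143; 15143 = 19 * 797; number of divisors = (1+1) * (1+1) = 4; answer 4
Step 3: R2 = 4; d = -32; T(2) = -3*(8) + 3*(-32) = -120; iterating: T(2)=-120, T(3)=384, T(4)=-1512, T(5)=5688, T(6)=-21600, T(7)=81864, T(8)=-310392, T(9)=1176768, T(10)=-4461480, T(11)=16914744, T(12)=-64128672, T(13)=243130248, T(14)=-921776760, T(15)=3494721024; answer 3494721024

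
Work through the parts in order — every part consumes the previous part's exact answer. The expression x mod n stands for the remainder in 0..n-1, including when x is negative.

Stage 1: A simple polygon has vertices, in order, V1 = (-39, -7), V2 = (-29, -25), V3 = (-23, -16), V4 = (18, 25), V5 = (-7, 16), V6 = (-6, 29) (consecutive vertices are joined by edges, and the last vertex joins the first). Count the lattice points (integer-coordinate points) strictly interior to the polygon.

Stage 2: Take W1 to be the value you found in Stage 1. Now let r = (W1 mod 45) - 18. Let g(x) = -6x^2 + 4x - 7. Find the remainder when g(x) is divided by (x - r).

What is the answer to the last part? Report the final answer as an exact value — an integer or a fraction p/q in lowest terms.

Stage 1: cross terms: (-39*-25 - -29*-7)=772, (-29*-16 - -23*-25)=-111, (-23*25 - 18*-16)=-287, (18*16 - -7*25)=463, (-7*29 - -6*16)=-107, (-6*-7 - -39*29)=1173; twice the area = |1903| = 1903; area = 1903/2; boundary points = 2 + 3 + 41 + 1 + 1 + 3 = 51; strictly interior points = area - boundary/2 + 1 = 927; answer 927
Stage 2: W1 = 927; r = 9; remainder = value at the root: -6*(9)^2 + 4*(9)^1 - 7 = (-486) + (36) + (-7) = -457; answer -457

-457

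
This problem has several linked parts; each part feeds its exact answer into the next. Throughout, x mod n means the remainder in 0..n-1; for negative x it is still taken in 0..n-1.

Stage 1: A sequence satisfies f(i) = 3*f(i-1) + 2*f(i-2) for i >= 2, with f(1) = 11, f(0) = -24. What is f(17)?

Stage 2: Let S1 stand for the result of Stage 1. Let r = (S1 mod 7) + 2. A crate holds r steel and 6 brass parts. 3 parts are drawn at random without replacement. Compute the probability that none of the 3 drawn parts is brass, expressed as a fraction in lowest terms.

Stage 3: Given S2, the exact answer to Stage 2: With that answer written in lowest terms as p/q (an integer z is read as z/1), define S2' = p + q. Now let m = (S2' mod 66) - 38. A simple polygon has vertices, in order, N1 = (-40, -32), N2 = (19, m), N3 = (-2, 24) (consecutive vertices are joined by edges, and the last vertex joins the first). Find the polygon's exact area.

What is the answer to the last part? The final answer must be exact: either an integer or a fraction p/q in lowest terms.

1177

Stage 1: f(2) = 3*(11) + 2*(-24) = -15; iterating: f(2)=-15, f(3)=-23, f(4)=-99, f(5)=-343, f(6)=-1227, f(7)=-4367, f(8)=-15555, f(9)=-55399, f(10)=-197307, f(11)=-702719, f(12)=-2502771, f(13)=-8913751, f(14)=-31746795, f(15)=-113067887, f(16)=-402697251, f(17)=-1434227527; answer -1434227527
Stage 2: S1 = -1434227527; r = 4; total draws C(10,3) = 120; favorable C(4,3) = 4; P = 1/30; answer 1/30
Stage 3: S2 = 1/30; threaded value p + q = 31; m = -7; cross terms: (-40*-7 - 19*-32)=888, (19*24 - -2*-7)=442, (-2*-32 - -40*24)=1024; twice the area = |2354| = 2354; area = 1177; answer 1177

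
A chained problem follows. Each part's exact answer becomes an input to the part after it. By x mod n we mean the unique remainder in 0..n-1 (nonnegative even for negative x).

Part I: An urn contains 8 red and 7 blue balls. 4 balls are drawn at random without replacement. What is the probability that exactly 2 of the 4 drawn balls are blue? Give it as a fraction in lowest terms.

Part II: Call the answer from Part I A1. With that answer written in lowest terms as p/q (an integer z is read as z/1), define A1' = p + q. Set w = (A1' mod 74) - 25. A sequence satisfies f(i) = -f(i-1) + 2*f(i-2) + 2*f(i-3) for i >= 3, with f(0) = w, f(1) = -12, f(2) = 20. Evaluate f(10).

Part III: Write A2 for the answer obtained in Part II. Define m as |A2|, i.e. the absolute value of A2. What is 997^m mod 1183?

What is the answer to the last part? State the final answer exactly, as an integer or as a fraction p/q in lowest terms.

Part I: total draws C(15,4) = 1365; favorable C(7,2)*C(8,2) = 588; P = 28/65; answer 28/65
Part II: A1 = 28/65; threaded value p + q = 93; w = -6; f(3) = -1*(20) + 2*(-12) + 2*(-6) = -56; iterating: f(3)=-56, f(4)=72, f(5)=-144, f(6)=176, f(7)=-320, f(8)=384, f(9)=-672, f(10)=800; answer 800
Part III: A2 = 800; m = 800; squarings mod 1183: 997^1=997, 997^2=289, 997^4=711, 997^8=380, 997^16=74, 997^32=744, 997^64=1075, 997^128=1017, 997^256=347, 997^512=926; 997^800 = 997^32 * 997^256 * 997^512 = 562 (mod 1183); answer 562

562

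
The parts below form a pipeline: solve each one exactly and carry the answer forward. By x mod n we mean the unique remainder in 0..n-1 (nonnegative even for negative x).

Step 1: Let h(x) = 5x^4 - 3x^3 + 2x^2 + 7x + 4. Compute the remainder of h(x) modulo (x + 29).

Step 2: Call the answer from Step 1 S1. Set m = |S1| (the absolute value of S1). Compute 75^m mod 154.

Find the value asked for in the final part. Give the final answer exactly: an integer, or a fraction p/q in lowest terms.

111

Step 1: remainder = value at the root: 5*(-29)^4 - 3*(-29)^3 + 2*(-29)^2 + 7*(-29)^1 + 4 = (3536405) + (73167) + (1682) + (-203) + (4) = 3611055; answer 3611055
Step 2: S1 = 3611055; m = 3611055; squarings mod 154: 75^1=75, 75^2=81, 75^4=93, 75^8=25, 75^16=9, 75^32=81, 75^64=93, 75^128=25, 75^256=9, 75^512=81, 75^1024=93, 75^2048=25, 75^4096=9, 75^8192=81, 75^16384=93, 75^32768=25, 75^65536=9, 75^131072=81, 75^262144=93, 75^524288=25, 75^1048576=9, 75^2097152=81; 75^3611055 = 75^1 * 75^2 * 75^4 * 75^8 * 75^32 * 75^128 * 75^256 * 75^2048 * 75^4096 * 75^65536 * 75^131072 * 75^262144 * 75^1048576 * 75^2097152 = 111 (mod 154); answer 111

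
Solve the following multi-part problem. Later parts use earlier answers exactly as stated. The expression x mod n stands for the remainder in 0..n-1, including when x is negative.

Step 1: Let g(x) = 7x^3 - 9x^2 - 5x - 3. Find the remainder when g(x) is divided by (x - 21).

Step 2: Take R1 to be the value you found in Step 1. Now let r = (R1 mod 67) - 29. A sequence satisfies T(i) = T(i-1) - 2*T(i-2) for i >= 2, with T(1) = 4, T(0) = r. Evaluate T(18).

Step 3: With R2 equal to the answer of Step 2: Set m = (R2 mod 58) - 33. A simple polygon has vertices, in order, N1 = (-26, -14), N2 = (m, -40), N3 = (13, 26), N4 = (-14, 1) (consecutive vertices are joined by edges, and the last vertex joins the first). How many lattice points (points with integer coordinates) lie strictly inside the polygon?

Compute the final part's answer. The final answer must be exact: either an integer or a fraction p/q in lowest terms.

777

Step 1: remainder = value at the root: 7*(21)^3 - 9*(21)^2 - 5*(21)^1 - 3 = (64827) + (-3969) + (-105) + (-3) = 60750; answer 60750
Step 2: R1 = 60750; r = 19; T(2) = 1*(4) - 2*(19) = -34; iterating: T(2)=-34, T(3)=-42, T(4)=26, T(5)=110, T(6)=58, T(7)=-162, T(8)=-278, T(9)=46, T(10)=602, T(11)=510, T(12)=-694, T(13)=-1714, T(14)=-326, T(15)=3102, T(16)=3754, T(17)=-2450, T(18)=-9958; answer -9958
Step 3: R2 = -9958; m = -15; cross terms: (-26*-40 - -15*-14)=830, (-15*26 - 13*-40)=130, (13*1 - -14*26)=377, (-14*-14 - -26*1)=222; twice the area = |1559| = 1559; area = 1559/2; boundary points = 1 + 2 + 1 + 3 = 7; strictly interior points = area - boundary/2 + 1 = 777; answer 777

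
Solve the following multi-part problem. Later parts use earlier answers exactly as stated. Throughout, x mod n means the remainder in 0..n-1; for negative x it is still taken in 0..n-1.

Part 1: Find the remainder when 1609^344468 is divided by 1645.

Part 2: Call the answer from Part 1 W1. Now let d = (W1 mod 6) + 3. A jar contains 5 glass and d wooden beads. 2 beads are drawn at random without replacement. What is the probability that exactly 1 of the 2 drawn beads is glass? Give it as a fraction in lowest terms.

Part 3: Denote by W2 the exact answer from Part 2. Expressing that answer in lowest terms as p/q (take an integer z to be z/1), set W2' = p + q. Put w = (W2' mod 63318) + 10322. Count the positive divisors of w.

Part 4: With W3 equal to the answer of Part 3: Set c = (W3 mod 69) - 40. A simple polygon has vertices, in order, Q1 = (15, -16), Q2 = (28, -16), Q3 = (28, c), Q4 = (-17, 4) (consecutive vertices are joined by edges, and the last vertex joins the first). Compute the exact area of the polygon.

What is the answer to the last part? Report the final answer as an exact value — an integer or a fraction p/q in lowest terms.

320

Part 1: squarings mod 1645: 1609^1=1609, 1609^2=1296, 1609^4=71, 1609^8=106, 1609^16=1366, 1609^32=526, 1609^64=316, 1609^128=1156, 1609^256=596, 1609^512=1541, 1609^1024=946, 1609^2048=36, 1609^4096=1296, 1609^8192=71, 1609^16384=106, 1609^32768=1366, 1609^65536=526, 1609^131072=316, 1609^262144=1156; 1609^344468 = 1609^4 * 1609^16 * 1609^128 * 1609^256 * 1609^16384 * 1609^65536 * 1609^262144 = 1576 (mod 1645); answer 1576
Part 2: W1 = 1576; d = 7; total draws C(12,2) = 66; favorable C(5,1)*C(7,1) = 35; P = 35/66; answer 35/66
Part 3: W2 = 35/66; threaded value p + q = 101; w = 10423; 10423 = 7 * 1489; number of divisors = (1+1) * (1+1) = 4; answer 4
Part 4: W3 = 4; c = -36; cross terms: (15*-16 - 28*-16)=208, (28*-36 - 28*-16)=-560, (28*4 - -17*-36)=-500, (-17*-16 - 15*4)=212; twice the area = |-640| = 640; area = 320; answer 320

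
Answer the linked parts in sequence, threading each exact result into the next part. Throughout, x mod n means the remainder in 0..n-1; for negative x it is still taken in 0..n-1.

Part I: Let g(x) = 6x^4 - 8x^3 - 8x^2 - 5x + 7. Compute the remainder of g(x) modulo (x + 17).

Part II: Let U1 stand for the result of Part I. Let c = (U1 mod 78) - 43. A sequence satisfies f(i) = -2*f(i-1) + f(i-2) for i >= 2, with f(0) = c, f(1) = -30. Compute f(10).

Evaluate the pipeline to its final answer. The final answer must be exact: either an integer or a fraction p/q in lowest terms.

Part I: remainder = value at the root: 6*(-17)^4 - 8*(-17)^3 - 8*(-17)^2 - 5*(-17)^1 + 7 = (501126) + (39304) + (-2312) + (85) + (7) = 538210; answer 538210
Part II: U1 = 538210; c = -33; f(2) = -2*(-30) + 1*(-33) = 27; iterating: f(2)=27, f(3)=-84, f(4)=195, f(5)=-474, f(6)=1143, f(7)=-2760, f(8)=6663, f(9)=-16086, f(10)=38835; answer 38835

38835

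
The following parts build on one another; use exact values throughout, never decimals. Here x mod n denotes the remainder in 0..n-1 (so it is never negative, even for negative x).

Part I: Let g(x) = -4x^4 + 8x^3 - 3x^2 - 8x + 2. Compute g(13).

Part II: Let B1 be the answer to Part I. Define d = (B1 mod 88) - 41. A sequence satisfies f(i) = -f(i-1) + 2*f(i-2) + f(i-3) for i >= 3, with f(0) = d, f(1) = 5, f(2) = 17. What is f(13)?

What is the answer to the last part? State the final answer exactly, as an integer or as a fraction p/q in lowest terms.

Part I: -4*(13)^4 + 8*(13)^3 - 3*(13)^2 - 8*(13)^1 + 2 = (-114244) + (17576) + (-507) + (-104) + (2) = -97277; answer -97277
Part II: B1 = -97277; d = 10; f(3) = -1*(17) + 2*(5) + 1*(10) = 3; iterating: f(3)=3, f(4)=36, f(5)=-13, f(6)=88, f(7)=-78, f(8)=241, f(9)=-309, f(10)=713, f(11)=-1090, f(12)=2207, f(13)=-3674; answer -3674

-3674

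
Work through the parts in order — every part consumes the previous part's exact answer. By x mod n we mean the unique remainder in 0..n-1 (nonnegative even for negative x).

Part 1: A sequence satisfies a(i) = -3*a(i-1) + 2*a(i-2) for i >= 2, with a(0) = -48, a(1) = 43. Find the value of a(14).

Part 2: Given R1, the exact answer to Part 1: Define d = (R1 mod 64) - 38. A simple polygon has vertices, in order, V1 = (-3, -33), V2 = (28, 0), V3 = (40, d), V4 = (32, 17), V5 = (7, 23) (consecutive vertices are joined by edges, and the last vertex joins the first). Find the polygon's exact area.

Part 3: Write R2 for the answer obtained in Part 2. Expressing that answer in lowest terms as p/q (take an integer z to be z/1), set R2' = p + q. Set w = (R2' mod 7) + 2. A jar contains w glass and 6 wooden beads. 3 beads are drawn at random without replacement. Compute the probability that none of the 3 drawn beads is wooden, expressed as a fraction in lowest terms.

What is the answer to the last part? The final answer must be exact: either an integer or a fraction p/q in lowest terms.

35/286

Part 1: a(2) = -3*(43) + 2*(-48) = -225; iterating: a(2)=-225, a(3)=761, a(4)=-2733, a(5)=9721, a(6)=-34629, a(7)=123329, a(8)=-439245, a(9)=1564393, a(10)=-5571669, a(11)=19843793, a(12)=-70674717, a(13)=251711737, a(14)=-896484645; answer -896484645
Part 2: R1 = -896484645; d = -11; cross terms: (-3*0 - 28*-33)=924, (28*-11 - 40*0)=-308, (40*17 - 32*-11)=1032, (32*23 - 7*17)=617, (7*-33 - -3*23)=-162; twice the area = |2103| = 2103; area = 2103/2; answer 2103/2
Part 3: R2 = 2103/2; threaded value p + q = 2105; w = 7; total draws C(13,3) = 286; favorable C(7,3) = 35; P = 35/286; answer 35/286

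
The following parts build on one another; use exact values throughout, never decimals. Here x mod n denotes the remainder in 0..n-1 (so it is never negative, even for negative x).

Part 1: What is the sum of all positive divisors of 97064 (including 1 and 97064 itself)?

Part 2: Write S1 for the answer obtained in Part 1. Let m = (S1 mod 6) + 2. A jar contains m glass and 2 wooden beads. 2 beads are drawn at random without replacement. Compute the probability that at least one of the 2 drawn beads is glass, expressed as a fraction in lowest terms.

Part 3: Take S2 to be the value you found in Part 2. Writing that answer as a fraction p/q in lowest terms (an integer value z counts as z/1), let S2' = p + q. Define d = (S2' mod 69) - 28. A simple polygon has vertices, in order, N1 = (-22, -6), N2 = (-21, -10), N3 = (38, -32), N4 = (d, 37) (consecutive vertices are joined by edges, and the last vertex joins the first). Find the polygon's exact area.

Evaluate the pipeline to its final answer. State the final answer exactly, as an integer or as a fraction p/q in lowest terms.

1462

Part 1: 97064 = 2^3 * 11 * 1103; sigma = (1 + 2 + 4 + 8) * (1 + 11) * (1 + 1103) = 15 * 12 * 1104 = 198720; answer 198720
Part 2: S1 = 198720; m = 2; total draws C(4,2) = 6; complement C(2,2) = 1; favorable 6 - 1 = 5; P = 5/6; answer 5/6
Part 3: S2 = 5/6; threaded value p + q = 11; d = -17; cross terms: (-22*-10 - -21*-6)=94, (-21*-32 - 38*-10)=1052, (38*37 - -17*-32)=862, (-17*-6 - -22*37)=916; twice the area = |2924| = 2924; area = 1462; answer 1462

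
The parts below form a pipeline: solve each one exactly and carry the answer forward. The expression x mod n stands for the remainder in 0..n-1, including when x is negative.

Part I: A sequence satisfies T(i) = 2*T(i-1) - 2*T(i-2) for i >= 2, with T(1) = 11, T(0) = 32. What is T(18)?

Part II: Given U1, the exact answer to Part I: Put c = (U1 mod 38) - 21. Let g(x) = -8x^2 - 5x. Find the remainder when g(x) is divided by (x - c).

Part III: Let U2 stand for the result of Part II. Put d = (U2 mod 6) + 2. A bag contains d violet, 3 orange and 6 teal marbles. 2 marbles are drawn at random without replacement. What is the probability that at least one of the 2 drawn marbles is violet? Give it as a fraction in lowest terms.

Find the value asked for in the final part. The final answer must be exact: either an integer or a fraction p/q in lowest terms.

55/91

Part I: T(2) = 2*(11) - 2*(32) = -42; iterating: T(2)=-42, T(3)=-106, T(4)=-128, T(5)=-44, T(6)=168, T(7)=424, T(8)=512, T(9)=176, T(10)=-672, T(11)=-1696, T(12)=-2048, T(13)=-704, T(14)=2688, T(15)=6784, T(16)=8192, T(17)=2816, T(18)=-10752; answer -10752
Part II: U1 = -10752; c = -19; remainder = value at the root: -8*(-19)^2 - 5*(-19)^1 = (-2888) + (95) = -2793; answer -2793
Part III: U2 = -2793; d = 5; total draws C(14,2) = 91; complement C(9,2) = 36; favorable 91 - 36 = 55; P = 55/91; answer 55/91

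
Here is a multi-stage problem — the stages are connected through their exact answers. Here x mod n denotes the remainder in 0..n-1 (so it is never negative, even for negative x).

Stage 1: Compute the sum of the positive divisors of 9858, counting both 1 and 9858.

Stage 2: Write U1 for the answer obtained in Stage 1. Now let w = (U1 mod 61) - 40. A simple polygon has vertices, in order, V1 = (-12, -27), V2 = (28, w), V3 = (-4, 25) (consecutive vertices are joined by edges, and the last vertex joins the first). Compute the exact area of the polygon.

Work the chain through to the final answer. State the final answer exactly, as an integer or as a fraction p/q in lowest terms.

864

Stage 1: 9858 = 2 * 3 * 31 * 53; sigma = (1 + 2) * (1 + 3) * (1 + 31) * (1 + 53) = 3 * 4 * 32 * 54 = 20736; answer 20736
Stage 2: U1 = 20736; w = 17; cross terms: (-12*17 - 28*-27)=552, (28*25 - -4*17)=768, (-4*-27 - -12*25)=408; twice the area = |1728| = 1728; area = 864; answer 864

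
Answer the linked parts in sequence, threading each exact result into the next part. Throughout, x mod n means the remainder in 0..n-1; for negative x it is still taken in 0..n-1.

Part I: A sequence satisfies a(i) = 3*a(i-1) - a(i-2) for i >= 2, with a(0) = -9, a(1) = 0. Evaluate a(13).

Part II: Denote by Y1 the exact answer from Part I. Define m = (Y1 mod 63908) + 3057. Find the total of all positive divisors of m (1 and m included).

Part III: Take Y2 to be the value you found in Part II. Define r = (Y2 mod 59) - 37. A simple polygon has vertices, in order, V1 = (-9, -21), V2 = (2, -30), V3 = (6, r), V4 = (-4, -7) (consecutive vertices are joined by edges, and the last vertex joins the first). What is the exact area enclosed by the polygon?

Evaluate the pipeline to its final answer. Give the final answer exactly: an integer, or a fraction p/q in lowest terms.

Part I: a(2) = 3*(0) - 1*(-9) = 9; iterating: a(2)=9, a(3)=27, a(4)=72, a(5)=189, a(6)=495, a(7)=1296, a(8)=3393, a(9)=8883, a(10)=23256, a(11)=60885, a(12)=159399, a(13)=417312; answer 417312
Part II: Y1 = 417312; m = 36921; 36921 = 3 * 31 * 397; sigma = (1 + 3) * (1 + 31) * (1 + 397) = 4 * 32 * 398 = 50944; answer 50944
Part III: Y2 = 50944; r = -10; cross terms: (-9*-30 - 2*-21)=312, (2*-10 - 6*-30)=160, (6*-7 - -4*-10)=-82, (-4*-21 - -9*-7)=21; twice the area = |411| = 411; area = 411/2; answer 411/2

411/2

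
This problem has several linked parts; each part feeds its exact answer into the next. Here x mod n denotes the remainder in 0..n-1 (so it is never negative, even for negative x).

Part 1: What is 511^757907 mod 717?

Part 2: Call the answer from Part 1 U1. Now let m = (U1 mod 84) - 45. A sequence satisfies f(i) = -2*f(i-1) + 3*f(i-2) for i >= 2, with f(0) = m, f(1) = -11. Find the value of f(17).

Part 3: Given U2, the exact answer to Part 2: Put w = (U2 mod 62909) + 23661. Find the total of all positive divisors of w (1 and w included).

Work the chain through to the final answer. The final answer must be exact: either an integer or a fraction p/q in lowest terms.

104832

Part 1: squarings mod 717: 511^1=511, 511^2=133, 511^4=481, 511^8=487, 511^16=559, 511^32=586, 511^64=670, 511^128=58, 511^256=496, 511^512=85, 511^1024=55, 511^2048=157, 511^4096=271, 511^8192=307, 511^16384=322, 511^32768=436, 511^65536=91, 511^131072=394, 511^262144=364, 511^524288=568; 511^757907 = 511^1 * 511^2 * 511^16 * 511^128 * 511^4096 * 511^32768 * 511^65536 * 511^131072 * 511^524288 = 319 (mod 717); answer 319
Part 2: U1 = 319; m = 22; f(2) = -2*(-11) + 3*(22) = 88; iterating: f(2)=88, f(3)=-209, f(4)=682, f(5)=-1991, f(6)=6028, f(7)=-18029, f(8)=54142, f(9)=-162371, f(10)=487168, f(11)=-1461449, f(12)=4384402, f(13)=-13153151, f(14)=39459508, f(15)=-118378469, f(16)=355135462, f(17)=-1065406331; answer -1065406331
Part 3: U2 = -1065406331; w = 44154; 44154 = 2 * 3^2 * 11 * 223; sigma = (1 + 2) * (1 + 3 + 9) * (1 + 11) * (1 + 223) = 3 * 13 * 12 * 224 = 104832; answer 104832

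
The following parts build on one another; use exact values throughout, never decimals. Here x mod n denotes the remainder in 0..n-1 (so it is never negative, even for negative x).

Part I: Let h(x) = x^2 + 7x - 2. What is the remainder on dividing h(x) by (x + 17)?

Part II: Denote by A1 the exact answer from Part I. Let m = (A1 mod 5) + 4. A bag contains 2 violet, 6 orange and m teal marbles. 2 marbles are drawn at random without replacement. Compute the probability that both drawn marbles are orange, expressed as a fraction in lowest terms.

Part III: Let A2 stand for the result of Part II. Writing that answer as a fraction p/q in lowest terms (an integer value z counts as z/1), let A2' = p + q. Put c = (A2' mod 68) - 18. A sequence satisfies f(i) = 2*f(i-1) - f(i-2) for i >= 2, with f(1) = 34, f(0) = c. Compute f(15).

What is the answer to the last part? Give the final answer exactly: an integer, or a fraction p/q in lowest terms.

650

Part I: remainder = value at the root: 1*(-17)^2 + 7*(-17)^1 - 2 = (289) + (-119) + (-2) = 168; answer 168
Part II: A1 = 168; m = 7; total draws C(15,2) = 105; favorable C(6,2) = 15; P = 1/7; answer 1/7
Part III: A2 = 1/7; threaded value p + q = 8; c = -10; f(2) = 2*(34) - 1*(-10) = 78; iterating: f(2)=78, f(3)=122, f(4)=166, f(5)=210, f(6)=254, f(7)=298, f(8)=342, f(9)=386, f(10)=430, f(11)=474, f(12)=518, f(13)=562, f(14)=606, f(15)=650; answer 650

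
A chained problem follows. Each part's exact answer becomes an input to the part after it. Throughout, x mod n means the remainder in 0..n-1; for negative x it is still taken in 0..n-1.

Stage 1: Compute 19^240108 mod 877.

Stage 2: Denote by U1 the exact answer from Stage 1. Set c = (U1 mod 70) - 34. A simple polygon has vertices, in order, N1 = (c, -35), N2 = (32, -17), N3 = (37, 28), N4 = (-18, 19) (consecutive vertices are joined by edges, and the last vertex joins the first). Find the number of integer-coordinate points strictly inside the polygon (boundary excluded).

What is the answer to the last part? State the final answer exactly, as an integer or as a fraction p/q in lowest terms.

1653

Stage 1: squarings mod 877: 19^1=19, 19^2=361, 19^4=525, 19^8=247, 19^16=496, 19^32=456, 19^64=87, 19^128=553, 19^256=613, 19^512=413, 19^1024=431, 19^2048=714, 19^4096=259, 19^8192=429, 19^16384=748, 19^32768=855, 19^65536=484, 19^131072=97; 19^240108 = 19^4 * 19^8 * 19^32 * 19^64 * 19^128 * 19^256 * 19^2048 * 19^8192 * 19^32768 * 19^65536 * 19^131072 = 136 (mod 877); answer 136
Stage 2: U1 = 136; c = 32; cross terms: (32*-17 - 32*-35)=576, (32*28 - 37*-17)=1525, (37*19 - -18*28)=1207, (-18*-35 - 32*19)=22; twice the area = |3330| = 3330; area = 1665; boundary points = 18 + 5 + 1 + 2 = 26; strictly interior points = area - boundary/2 + 1 = 1653; answer 1653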